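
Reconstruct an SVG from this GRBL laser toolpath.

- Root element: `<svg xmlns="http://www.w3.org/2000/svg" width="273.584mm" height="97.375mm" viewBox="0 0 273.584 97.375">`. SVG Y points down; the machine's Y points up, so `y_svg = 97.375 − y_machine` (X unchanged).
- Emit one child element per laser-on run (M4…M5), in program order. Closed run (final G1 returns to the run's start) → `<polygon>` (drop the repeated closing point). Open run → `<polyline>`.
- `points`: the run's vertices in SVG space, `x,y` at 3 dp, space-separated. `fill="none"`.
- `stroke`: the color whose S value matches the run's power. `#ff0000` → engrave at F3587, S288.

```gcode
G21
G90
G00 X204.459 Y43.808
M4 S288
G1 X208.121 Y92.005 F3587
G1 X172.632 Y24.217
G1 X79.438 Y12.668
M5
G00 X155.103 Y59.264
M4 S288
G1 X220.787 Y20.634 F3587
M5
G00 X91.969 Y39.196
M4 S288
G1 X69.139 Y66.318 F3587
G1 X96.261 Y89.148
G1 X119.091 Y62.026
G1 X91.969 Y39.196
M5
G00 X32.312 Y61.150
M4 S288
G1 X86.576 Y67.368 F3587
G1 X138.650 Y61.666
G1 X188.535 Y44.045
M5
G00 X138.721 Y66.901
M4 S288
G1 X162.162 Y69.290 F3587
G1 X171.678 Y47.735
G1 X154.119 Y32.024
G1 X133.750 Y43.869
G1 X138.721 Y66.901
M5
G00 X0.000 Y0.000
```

Machine Y-up, SVG Y-down with viewBox height 97.375, so y_svg = 97.375 − y_machine; X carries over. Every run uses S288, so all elements get stroke `#ff0000` (engrave).

Run 1: The run is open, so emit a `<polyline>` with points (Y-flipped): 204.459,53.567 208.121,5.370 172.632,73.158 79.438,84.707.

Run 2: The run is open, so emit a `<polyline>` with points (Y-flipped): 155.103,38.111 220.787,76.741.

Run 3: The run returns to its start, so emit a `<polygon>` with points (Y-flipped): 91.969,58.179 69.139,31.057 96.261,8.227 119.091,35.349.

Run 4: The run is open, so emit a `<polyline>` with points (Y-flipped): 32.312,36.225 86.576,30.007 138.650,35.709 188.535,53.330.

Run 5: The run returns to its start, so emit a `<polygon>` with points (Y-flipped): 138.721,30.474 162.162,28.085 171.678,49.640 154.119,65.351 133.750,53.506.

<svg xmlns="http://www.w3.org/2000/svg" width="273.584mm" height="97.375mm" viewBox="0 0 273.584 97.375">
  <polyline points="204.459,53.567 208.121,5.370 172.632,73.158 79.438,84.707" fill="none" stroke="#ff0000"/>
  <polyline points="155.103,38.111 220.787,76.741" fill="none" stroke="#ff0000"/>
  <polygon points="91.969,58.179 69.139,31.057 96.261,8.227 119.091,35.349" fill="none" stroke="#ff0000"/>
  <polyline points="32.312,36.225 86.576,30.007 138.650,35.709 188.535,53.330" fill="none" stroke="#ff0000"/>
  <polygon points="138.721,30.474 162.162,28.085 171.678,49.640 154.119,65.351 133.750,53.506" fill="none" stroke="#ff0000"/>
</svg>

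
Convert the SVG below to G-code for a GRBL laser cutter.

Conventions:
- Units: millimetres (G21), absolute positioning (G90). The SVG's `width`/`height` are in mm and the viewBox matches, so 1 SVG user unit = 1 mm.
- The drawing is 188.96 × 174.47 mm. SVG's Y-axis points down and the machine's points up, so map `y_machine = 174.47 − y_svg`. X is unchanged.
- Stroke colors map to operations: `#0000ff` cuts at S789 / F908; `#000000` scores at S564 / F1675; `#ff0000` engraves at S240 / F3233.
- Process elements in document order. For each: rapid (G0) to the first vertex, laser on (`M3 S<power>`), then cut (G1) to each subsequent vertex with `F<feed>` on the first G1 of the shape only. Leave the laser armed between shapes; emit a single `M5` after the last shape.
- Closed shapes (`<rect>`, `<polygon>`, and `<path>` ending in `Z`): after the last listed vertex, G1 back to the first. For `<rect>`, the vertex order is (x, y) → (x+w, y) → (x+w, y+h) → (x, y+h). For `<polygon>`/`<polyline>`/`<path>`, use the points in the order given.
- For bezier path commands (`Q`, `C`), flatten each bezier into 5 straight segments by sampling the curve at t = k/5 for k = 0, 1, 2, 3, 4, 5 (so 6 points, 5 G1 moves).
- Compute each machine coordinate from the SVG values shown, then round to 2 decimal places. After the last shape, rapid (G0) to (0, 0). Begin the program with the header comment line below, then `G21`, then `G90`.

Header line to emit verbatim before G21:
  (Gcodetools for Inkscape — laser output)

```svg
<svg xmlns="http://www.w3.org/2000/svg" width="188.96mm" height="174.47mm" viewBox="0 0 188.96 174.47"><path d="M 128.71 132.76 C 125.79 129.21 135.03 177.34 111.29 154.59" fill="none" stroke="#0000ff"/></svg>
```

viewBox `0 0 188.96 174.47` with mm width/height → 1 unit = 1 mm. Flip: y_m = 174.47 − y_svg.

**Shape 1** — `<path>` cubic bezier, stroke `#0000ff` → cut (S789, F908). Control points (SVG): P0=(128.71,132.76), P1=(125.79,129.21), P2=(135.03,177.34), P3=(111.29,154.59); sampled at t=k/5. Machine vertices: (128.71,41.71) → (128.06,38.62) → (128.15,29.01) → (126.84,18.76) → (121.94,13.76) → (111.29,19.88). Open path.

(Gcodetools for Inkscape — laser output)
G21
G90
G0 X128.71 Y41.71
M3 S789
G1 X128.06 Y38.62 F908
G1 X128.15 Y29.01
G1 X126.84 Y18.76
G1 X121.94 Y13.76
G1 X111.29 Y19.88
M5
G0 X0.00 Y0.00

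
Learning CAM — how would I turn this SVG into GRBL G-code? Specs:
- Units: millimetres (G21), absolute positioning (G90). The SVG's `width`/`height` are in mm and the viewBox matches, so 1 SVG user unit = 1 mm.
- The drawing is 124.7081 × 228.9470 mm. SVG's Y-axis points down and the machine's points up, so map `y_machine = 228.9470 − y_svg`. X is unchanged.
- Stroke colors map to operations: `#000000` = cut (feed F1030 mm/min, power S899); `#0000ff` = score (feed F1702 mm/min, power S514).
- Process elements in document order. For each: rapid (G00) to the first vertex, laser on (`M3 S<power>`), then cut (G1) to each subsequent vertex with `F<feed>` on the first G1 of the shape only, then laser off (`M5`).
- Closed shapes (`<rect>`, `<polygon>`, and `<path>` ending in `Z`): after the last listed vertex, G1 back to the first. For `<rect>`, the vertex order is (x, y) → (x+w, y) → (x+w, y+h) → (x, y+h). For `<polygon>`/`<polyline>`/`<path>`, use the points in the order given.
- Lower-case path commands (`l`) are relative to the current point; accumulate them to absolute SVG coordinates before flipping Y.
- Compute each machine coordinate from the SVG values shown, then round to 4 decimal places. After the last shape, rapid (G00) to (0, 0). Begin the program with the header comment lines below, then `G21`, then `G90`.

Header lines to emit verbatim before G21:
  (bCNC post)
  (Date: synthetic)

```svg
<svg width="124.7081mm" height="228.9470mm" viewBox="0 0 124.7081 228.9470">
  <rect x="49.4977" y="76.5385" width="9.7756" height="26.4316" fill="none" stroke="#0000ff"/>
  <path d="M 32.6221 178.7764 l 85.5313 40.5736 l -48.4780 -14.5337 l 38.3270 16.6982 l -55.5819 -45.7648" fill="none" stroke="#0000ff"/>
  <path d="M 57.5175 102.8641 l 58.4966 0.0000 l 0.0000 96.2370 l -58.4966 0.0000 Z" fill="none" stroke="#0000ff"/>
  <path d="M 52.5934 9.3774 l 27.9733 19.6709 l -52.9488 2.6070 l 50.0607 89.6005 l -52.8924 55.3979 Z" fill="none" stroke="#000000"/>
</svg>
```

viewBox `0 0 124.7081 228.9470` with mm width/height → 1 unit = 1 mm. Flip: y_m = 228.9470 − y_svg.

**Shape 1** — `<rect>` rectangle, stroke `#0000ff` → score (S514, F1702). Machine vertices: (49.4977,152.4085) → (59.2733,152.4085) → (59.2733,125.9769) → (49.4977,125.9769) → (49.4977,152.4085). Closed: final G1 returns to the first vertex.

**Shape 2** — `<path>` open polyline, stroke `#0000ff` → score (S514, F1702). Machine vertices: (32.6221,50.1706) → (118.1534,9.5970) → (69.6754,24.1307) → (108.0024,7.4325) → (52.4205,53.1973). Open path.

**Shape 3** — `<path>` rectangle, stroke `#0000ff` → score (S514, F1702). Machine vertices: (57.5175,126.0829) → (116.0141,126.0829) → (116.0141,29.8459) → (57.5175,29.8459) → (57.5175,126.0829). Closed: final G1 returns to the first vertex.

**Shape 4** — `<path>` closed polygon, stroke `#000000` → cut (S899, F1030). Machine vertices: (52.5934,219.5696) → (80.5667,199.8987) → (27.6179,197.2917) → (77.6786,107.6912) → (24.7862,52.2933) → (52.5934,219.5696). Closed: final G1 returns to the first vertex.

(bCNC post)
(Date: synthetic)
G21
G90
G00 X49.4977 Y152.4085
M3 S514
G1 X59.2733 Y152.4085 F1702
G1 X59.2733 Y125.9769
G1 X49.4977 Y125.9769
G1 X49.4977 Y152.4085
M5
G00 X32.6221 Y50.1706
M3 S514
G1 X118.1534 Y9.5970 F1702
G1 X69.6754 Y24.1307
G1 X108.0024 Y7.4325
G1 X52.4205 Y53.1973
M5
G00 X57.5175 Y126.0829
M3 S514
G1 X116.0141 Y126.0829 F1702
G1 X116.0141 Y29.8459
G1 X57.5175 Y29.8459
G1 X57.5175 Y126.0829
M5
G00 X52.5934 Y219.5696
M3 S899
G1 X80.5667 Y199.8987 F1030
G1 X27.6179 Y197.2917
G1 X77.6786 Y107.6912
G1 X24.7862 Y52.2933
G1 X52.5934 Y219.5696
M5
G00 X0.0000 Y0.0000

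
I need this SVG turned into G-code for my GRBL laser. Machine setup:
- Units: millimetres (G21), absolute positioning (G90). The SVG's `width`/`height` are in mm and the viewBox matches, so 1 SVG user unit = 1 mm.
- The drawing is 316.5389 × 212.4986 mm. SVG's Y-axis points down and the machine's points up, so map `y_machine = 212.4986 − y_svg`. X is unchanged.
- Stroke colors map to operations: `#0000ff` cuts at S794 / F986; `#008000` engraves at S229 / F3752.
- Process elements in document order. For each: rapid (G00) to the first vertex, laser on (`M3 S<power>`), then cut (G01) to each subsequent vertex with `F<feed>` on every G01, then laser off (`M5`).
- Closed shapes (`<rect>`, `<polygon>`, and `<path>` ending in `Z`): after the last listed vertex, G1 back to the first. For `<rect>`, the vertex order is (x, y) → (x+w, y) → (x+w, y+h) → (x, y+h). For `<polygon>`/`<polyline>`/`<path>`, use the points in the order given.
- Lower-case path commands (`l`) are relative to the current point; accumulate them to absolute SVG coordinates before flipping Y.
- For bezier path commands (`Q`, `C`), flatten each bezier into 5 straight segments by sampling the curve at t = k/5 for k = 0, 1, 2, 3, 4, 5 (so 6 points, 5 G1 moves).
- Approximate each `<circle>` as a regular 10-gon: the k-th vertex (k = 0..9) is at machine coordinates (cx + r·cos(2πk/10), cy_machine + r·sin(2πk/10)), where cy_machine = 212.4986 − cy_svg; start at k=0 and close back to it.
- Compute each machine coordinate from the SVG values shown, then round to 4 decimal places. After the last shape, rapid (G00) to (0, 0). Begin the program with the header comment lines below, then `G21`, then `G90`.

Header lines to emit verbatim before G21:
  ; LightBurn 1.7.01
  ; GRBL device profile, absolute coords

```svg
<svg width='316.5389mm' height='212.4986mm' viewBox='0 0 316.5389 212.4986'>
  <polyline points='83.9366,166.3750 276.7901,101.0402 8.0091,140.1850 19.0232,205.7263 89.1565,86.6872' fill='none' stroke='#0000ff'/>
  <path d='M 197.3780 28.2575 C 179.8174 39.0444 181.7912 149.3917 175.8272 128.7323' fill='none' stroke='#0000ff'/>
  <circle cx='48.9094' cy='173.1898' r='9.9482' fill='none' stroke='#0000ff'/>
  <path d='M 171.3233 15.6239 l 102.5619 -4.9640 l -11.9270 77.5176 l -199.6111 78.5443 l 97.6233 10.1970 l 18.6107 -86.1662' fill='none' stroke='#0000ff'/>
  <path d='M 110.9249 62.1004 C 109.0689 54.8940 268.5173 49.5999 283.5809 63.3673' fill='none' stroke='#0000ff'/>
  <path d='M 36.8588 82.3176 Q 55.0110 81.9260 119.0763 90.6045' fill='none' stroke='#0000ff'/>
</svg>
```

1 u = 1 mm; y_m = 212.4986 − y.

[1] `<polyline>` open polyline, #0000ff→cut S794 F986: (83.9366,46.1236) → (276.7901,111.4584) → (8.0091,72.3136) → (19.0232,6.7723) → (89.1565,125.8114)

[2] `<path>` cubic bezier, #0000ff→cut S794 F986: (197.3780,184.2411) → (188.9660,167.6662) → (183.9236,138.2641) → (180.9321,107.1019) → (178.6728,85.2469) → (175.8272,83.7663)

[3] `<circle>` circle, #0000ff→cut S794 F986: (58.8576,39.3088) → (56.9577,45.1562) → (51.9836,48.7701) → (45.8352,48.7701) → (40.8611,45.1562) → (38.9612,39.3088) → (40.8611,33.4614) → (45.8352,29.8475) → (51.9836,29.8475) → (56.9577,33.4614) → (58.8576,39.3088) (closed)

[4] `<path>` open polyline, #0000ff→cut S794 F986: (171.3233,196.8747) → (273.8852,201.8387) → (261.9582,124.3211) → (62.3471,45.7768) → (159.9704,35.5798) → (178.5811,121.7460)

[5] `<path>` cubic bezier, #0000ff→cut S794 F986: (110.9249,150.3982) → (126.7223,154.3554) → (166.5597,157.0304) → (215.7640,157.6002) → (259.6621,155.2416) → (283.5809,149.1313)

[6] `<path>` quadratic bezier, #0000ff→cut S794 F986: (36.8588,130.1810) → (45.9562,129.9748) → (58.7267,129.0431) → (75.1702,127.3857) → (95.2867,125.0027) → (119.0763,121.8941)

; LightBurn 1.7.01
; GRBL device profile, absolute coords
G21
G90
G00 X83.9366 Y46.1236
M3 S794
G01 X276.7901 Y111.4584 F986
G01 X8.0091 Y72.3136 F986
G01 X19.0232 Y6.7723 F986
G01 X89.1565 Y125.8114 F986
M5
G00 X197.3780 Y184.2411
M3 S794
G01 X188.9660 Y167.6662 F986
G01 X183.9236 Y138.2641 F986
G01 X180.9321 Y107.1019 F986
G01 X178.6728 Y85.2469 F986
G01 X175.8272 Y83.7663 F986
M5
G00 X58.8576 Y39.3088
M3 S794
G01 X56.9577 Y45.1562 F986
G01 X51.9836 Y48.7701 F986
G01 X45.8352 Y48.7701 F986
G01 X40.8611 Y45.1562 F986
G01 X38.9612 Y39.3088 F986
G01 X40.8611 Y33.4614 F986
G01 X45.8352 Y29.8475 F986
G01 X51.9836 Y29.8475 F986
G01 X56.9577 Y33.4614 F986
G01 X58.8576 Y39.3088 F986
M5
G00 X171.3233 Y196.8747
M3 S794
G01 X273.8852 Y201.8387 F986
G01 X261.9582 Y124.3211 F986
G01 X62.3471 Y45.7768 F986
G01 X159.9704 Y35.5798 F986
G01 X178.5811 Y121.7460 F986
M5
G00 X110.9249 Y150.3982
M3 S794
G01 X126.7223 Y154.3554 F986
G01 X166.5597 Y157.0304 F986
G01 X215.7640 Y157.6002 F986
G01 X259.6621 Y155.2416 F986
G01 X283.5809 Y149.1313 F986
M5
G00 X36.8588 Y130.1810
M3 S794
G01 X45.9562 Y129.9748 F986
G01 X58.7267 Y129.0431 F986
G01 X75.1702 Y127.3857 F986
G01 X95.2867 Y125.0027 F986
G01 X119.0763 Y121.8941 F986
M5
G00 X0.0000 Y0.0000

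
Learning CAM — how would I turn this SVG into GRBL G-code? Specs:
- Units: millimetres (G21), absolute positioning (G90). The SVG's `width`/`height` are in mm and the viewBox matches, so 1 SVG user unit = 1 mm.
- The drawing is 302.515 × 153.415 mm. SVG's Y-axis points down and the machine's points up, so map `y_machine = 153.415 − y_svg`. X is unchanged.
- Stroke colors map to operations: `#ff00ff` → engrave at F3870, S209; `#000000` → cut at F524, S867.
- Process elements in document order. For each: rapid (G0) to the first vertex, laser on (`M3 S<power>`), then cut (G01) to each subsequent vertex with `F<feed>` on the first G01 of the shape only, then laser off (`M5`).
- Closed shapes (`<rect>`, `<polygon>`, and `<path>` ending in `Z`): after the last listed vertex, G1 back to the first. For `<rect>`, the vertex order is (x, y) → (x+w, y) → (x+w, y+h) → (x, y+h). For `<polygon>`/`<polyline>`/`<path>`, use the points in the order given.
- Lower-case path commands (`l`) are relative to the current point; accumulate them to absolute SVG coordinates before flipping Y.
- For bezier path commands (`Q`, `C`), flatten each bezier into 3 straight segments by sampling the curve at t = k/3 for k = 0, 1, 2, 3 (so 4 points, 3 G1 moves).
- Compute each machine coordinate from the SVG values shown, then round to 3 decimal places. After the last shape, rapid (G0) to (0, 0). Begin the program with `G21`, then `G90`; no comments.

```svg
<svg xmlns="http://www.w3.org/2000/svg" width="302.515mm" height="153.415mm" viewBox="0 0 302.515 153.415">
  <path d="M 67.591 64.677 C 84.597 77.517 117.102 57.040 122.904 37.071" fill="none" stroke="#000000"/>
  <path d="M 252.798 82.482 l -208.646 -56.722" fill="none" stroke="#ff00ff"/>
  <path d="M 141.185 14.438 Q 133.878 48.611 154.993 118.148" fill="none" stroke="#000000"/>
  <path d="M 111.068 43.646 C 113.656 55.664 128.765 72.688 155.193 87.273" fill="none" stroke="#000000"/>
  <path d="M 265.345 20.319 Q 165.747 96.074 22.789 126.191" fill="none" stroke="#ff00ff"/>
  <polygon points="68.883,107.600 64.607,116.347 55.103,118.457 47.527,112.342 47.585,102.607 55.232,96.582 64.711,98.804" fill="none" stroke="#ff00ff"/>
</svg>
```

1 u = 1 mm; y_m = 153.415 − y.

[1] `<path>` cubic bezier, #000000→cut S867 F524: (67.591,88.738) → (88.200,85.751) → (109.764,97.458) → (122.904,116.344)

[2] `<path>` line segment, #ff00ff→engrave S209 F3870: (252.798,70.933) → (44.152,127.655)

[3] `<path>` quadratic bezier, #000000→cut S867 F524: (141.185,138.977) → (139.472,112.266) → (144.074,77.696) → (154.993,35.267)

[4] `<path>` cubic bezier, #000000→cut S867 F524: (111.068,109.769) → (117.785,96.358) → (132.583,81.264) → (155.193,66.142)

[5] `<path>` quadratic bezier, #ff00ff→engrave S209 F3870: (265.345,133.096) → (194.129,87.664) → (113.277,52.373) → (22.789,27.224)

[6] `<polygon>` regular polygon, #ff00ff→engrave S209 F3870: (68.883,45.815) → (64.607,37.068) → (55.103,34.958) → (47.527,41.073) → (47.585,50.808) → (55.232,56.833) → (64.711,54.611) → (68.883,45.815) (closed)

G21
G90
G0 X67.591 Y88.738
M3 S867
G01 X88.200 Y85.751 F524
G01 X109.764 Y97.458
G01 X122.904 Y116.344
M5
G0 X252.798 Y70.933
M3 S209
G01 X44.152 Y127.655 F3870
M5
G0 X141.185 Y138.977
M3 S867
G01 X139.472 Y112.266 F524
G01 X144.074 Y77.696
G01 X154.993 Y35.267
M5
G0 X111.068 Y109.769
M3 S867
G01 X117.785 Y96.358 F524
G01 X132.583 Y81.264
G01 X155.193 Y66.142
M5
G0 X265.345 Y133.096
M3 S209
G01 X194.129 Y87.664 F3870
G01 X113.277 Y52.373
G01 X22.789 Y27.224
M5
G0 X68.883 Y45.815
M3 S209
G01 X64.607 Y37.068 F3870
G01 X55.103 Y34.958
G01 X47.527 Y41.073
G01 X47.585 Y50.808
G01 X55.232 Y56.833
G01 X64.711 Y54.611
G01 X68.883 Y45.815
M5
G0 X0.000 Y0.000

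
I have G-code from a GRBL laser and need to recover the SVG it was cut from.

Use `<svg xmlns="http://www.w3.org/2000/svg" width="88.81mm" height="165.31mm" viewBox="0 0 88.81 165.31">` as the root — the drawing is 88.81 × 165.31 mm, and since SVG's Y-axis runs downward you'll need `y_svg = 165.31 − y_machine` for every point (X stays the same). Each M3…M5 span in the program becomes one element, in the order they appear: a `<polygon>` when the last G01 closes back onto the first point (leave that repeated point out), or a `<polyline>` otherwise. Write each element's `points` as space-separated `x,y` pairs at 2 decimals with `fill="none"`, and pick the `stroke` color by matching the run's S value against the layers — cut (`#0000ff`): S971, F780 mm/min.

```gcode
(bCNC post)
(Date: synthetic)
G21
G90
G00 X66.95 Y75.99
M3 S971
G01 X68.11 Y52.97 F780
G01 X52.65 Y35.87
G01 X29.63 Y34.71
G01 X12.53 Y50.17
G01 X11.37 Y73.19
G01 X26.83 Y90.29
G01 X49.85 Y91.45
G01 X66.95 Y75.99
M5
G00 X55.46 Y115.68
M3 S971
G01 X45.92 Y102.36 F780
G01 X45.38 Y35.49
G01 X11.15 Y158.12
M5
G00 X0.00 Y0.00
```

<svg xmlns="http://www.w3.org/2000/svg" width="88.81mm" height="165.31mm" viewBox="0 0 88.81 165.31">
  <polygon points="66.95,89.32 68.11,112.34 52.65,129.44 29.63,130.60 12.53,115.14 11.37,92.12 26.83,75.02 49.85,73.86" fill="none" stroke="#0000ff"/>
  <polyline points="55.46,49.63 45.92,62.95 45.38,129.82 11.15,7.19" fill="none" stroke="#0000ff"/>
</svg>

Machine Y-up, SVG Y-down with viewBox height 165.31, so y_svg = 165.31 − y_machine; X carries over. Every run uses S971, so all elements get stroke `#0000ff` (cut).

Run 1: The run returns to its start, so emit a `<polygon>` with points (Y-flipped): 66.95,89.32 68.11,112.34 52.65,129.44 29.63,130.60 12.53,115.14 11.37,92.12 26.83,75.02 49.85,73.86.

Run 2: The run is open, so emit a `<polyline>` with points (Y-flipped): 55.46,49.63 45.92,62.95 45.38,129.82 11.15,7.19.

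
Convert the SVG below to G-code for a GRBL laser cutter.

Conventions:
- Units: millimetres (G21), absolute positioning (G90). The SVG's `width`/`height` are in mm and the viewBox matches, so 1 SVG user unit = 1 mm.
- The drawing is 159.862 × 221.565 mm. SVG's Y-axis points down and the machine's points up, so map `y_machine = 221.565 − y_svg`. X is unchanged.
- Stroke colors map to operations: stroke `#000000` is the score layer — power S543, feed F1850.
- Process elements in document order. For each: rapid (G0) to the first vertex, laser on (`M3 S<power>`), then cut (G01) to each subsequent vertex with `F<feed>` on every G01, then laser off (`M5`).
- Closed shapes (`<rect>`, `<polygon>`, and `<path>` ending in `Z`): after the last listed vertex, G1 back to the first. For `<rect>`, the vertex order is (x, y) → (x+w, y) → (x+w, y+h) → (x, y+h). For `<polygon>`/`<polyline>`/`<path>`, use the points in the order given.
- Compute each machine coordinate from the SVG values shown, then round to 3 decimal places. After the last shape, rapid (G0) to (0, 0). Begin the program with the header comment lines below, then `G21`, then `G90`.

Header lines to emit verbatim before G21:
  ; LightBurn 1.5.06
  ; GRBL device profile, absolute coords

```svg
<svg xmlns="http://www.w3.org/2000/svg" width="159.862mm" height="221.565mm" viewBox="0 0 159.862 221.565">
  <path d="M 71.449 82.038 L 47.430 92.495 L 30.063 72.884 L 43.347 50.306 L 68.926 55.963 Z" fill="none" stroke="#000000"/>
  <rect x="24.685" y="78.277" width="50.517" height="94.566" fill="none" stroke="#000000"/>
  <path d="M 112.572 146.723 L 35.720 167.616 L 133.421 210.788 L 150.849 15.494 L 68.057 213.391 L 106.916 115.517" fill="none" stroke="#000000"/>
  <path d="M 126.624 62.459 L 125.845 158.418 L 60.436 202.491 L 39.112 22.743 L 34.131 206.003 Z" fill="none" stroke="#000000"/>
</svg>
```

; LightBurn 1.5.06
; GRBL device profile, absolute coords
G21
G90
G0 X71.449 Y139.527
M3 S543
G01 X47.430 Y129.070 F1850
G01 X30.063 Y148.681 F1850
G01 X43.347 Y171.259 F1850
G01 X68.926 Y165.602 F1850
G01 X71.449 Y139.527 F1850
M5
G0 X24.685 Y143.288
M3 S543
G01 X75.202 Y143.288 F1850
G01 X75.202 Y48.722 F1850
G01 X24.685 Y48.722 F1850
G01 X24.685 Y143.288 F1850
M5
G0 X112.572 Y74.842
M3 S543
G01 X35.720 Y53.949 F1850
G01 X133.421 Y10.777 F1850
G01 X150.849 Y206.071 F1850
G01 X68.057 Y8.174 F1850
G01 X106.916 Y106.048 F1850
M5
G0 X126.624 Y159.106
M3 S543
G01 X125.845 Y63.147 F1850
G01 X60.436 Y19.074 F1850
G01 X39.112 Y198.822 F1850
G01 X34.131 Y15.562 F1850
G01 X126.624 Y159.106 F1850
M5
G0 X0.000 Y0.000

1 u = 1 mm; y_m = 221.565 − y.

[1] `<path>` regular polygon, #000000→score S543 F1850: (71.449,139.527) → (47.430,129.070) → (30.063,148.681) → (43.347,171.259) → (68.926,165.602) → (71.449,139.527) (closed)

[2] `<rect>` rectangle, #000000→score S543 F1850: (24.685,143.288) → (75.202,143.288) → (75.202,48.722) → (24.685,48.722) → (24.685,143.288) (closed)

[3] `<path>` open polyline, #000000→score S543 F1850: (112.572,74.842) → (35.720,53.949) → (133.421,10.777) → (150.849,206.071) → (68.057,8.174) → (106.916,106.048)

[4] `<path>` closed polygon, #000000→score S543 F1850: (126.624,159.106) → (125.845,63.147) → (60.436,19.074) → (39.112,198.822) → (34.131,15.562) → (126.624,159.106) (closed)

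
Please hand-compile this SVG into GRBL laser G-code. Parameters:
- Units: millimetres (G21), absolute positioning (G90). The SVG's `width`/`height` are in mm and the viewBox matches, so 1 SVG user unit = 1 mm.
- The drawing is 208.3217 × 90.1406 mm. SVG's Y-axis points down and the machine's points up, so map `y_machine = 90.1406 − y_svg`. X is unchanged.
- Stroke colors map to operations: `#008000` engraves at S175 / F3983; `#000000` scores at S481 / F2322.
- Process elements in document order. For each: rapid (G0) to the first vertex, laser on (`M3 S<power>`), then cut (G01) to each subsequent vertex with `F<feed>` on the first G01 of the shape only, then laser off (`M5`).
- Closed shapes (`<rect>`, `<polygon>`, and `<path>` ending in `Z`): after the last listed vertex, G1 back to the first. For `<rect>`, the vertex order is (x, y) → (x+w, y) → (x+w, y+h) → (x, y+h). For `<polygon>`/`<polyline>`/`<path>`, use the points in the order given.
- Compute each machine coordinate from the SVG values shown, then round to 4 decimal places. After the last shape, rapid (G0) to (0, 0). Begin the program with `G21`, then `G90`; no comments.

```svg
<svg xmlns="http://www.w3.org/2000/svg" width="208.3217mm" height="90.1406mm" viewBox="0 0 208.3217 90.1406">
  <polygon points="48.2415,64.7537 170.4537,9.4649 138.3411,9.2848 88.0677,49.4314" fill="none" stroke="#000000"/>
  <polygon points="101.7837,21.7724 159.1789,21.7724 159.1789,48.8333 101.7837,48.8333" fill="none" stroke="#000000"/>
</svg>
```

1 u = 1 mm; y_m = 90.1406 − y.

[1] `<polygon>` closed polygon, #000000→score S481 F2322: (48.2415,25.3869) → (170.4537,80.6757) → (138.3411,80.8558) → (88.0677,40.7092) → (48.2415,25.3869) (closed)

[2] `<polygon>` rectangle, #000000→score S481 F2322: (101.7837,68.3682) → (159.1789,68.3682) → (159.1789,41.3073) → (101.7837,41.3073) → (101.7837,68.3682) (closed)

G21
G90
G0 X48.2415 Y25.3869
M3 S481
G01 X170.4537 Y80.6757 F2322
G01 X138.3411 Y80.8558
G01 X88.0677 Y40.7092
G01 X48.2415 Y25.3869
M5
G0 X101.7837 Y68.3682
M3 S481
G01 X159.1789 Y68.3682 F2322
G01 X159.1789 Y41.3073
G01 X101.7837 Y41.3073
G01 X101.7837 Y68.3682
M5
G0 X0.0000 Y0.0000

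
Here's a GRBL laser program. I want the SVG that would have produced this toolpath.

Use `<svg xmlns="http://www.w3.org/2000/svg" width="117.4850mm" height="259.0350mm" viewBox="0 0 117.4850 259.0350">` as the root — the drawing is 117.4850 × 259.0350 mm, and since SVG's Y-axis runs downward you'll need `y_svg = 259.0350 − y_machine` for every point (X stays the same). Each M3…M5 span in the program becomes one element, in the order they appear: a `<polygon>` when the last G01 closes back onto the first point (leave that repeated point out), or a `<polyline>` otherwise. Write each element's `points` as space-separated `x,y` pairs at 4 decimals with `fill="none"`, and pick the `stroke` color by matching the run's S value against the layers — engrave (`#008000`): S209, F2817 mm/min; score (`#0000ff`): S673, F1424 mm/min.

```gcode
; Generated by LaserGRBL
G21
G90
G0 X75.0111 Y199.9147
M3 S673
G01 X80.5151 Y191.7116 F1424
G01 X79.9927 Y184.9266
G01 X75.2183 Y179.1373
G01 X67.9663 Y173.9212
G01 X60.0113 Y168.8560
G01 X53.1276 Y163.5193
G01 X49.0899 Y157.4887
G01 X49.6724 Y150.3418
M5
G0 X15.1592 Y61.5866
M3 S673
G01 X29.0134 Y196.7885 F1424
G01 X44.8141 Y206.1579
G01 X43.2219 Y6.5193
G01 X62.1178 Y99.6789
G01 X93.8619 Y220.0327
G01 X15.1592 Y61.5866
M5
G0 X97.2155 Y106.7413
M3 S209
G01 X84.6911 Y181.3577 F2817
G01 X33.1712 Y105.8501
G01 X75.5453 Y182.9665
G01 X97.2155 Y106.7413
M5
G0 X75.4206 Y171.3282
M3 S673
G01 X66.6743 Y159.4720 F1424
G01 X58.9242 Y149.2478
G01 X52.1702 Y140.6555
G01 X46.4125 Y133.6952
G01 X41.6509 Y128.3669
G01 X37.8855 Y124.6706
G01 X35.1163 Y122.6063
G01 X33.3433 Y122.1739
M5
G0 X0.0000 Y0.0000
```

<svg xmlns="http://www.w3.org/2000/svg" width="117.4850mm" height="259.0350mm" viewBox="0 0 117.4850 259.0350">
  <polyline points="75.0111,59.1203 80.5151,67.3234 79.9927,74.1084 75.2183,79.8977 67.9663,85.1138 60.0113,90.1790 53.1276,95.5157 49.0899,101.5463 49.6724,108.6932" fill="none" stroke="#0000ff"/>
  <polygon points="15.1592,197.4484 29.0134,62.2465 44.8141,52.8771 43.2219,252.5157 62.1178,159.3561 93.8619,39.0023" fill="none" stroke="#0000ff"/>
  <polygon points="97.2155,152.2937 84.6911,77.6773 33.1712,153.1849 75.5453,76.0685" fill="none" stroke="#008000"/>
  <polyline points="75.4206,87.7068 66.6743,99.5630 58.9242,109.7872 52.1702,118.3795 46.4125,125.3398 41.6509,130.6681 37.8855,134.3644 35.1163,136.4287 33.3433,136.8611" fill="none" stroke="#0000ff"/>
</svg>

Machine Y-up, SVG Y-down with viewBox height 259.0350, so y_svg = 259.0350 − y_machine; X carries over.

Run 1: S673 ⇒ score layer `#0000ff`. The run is open, so emit a `<polyline>` with points (Y-flipped): 75.0111,59.1203 80.5151,67.3234 79.9927,74.1084 75.2183,79.8977 67.9663,85.1138 60.0113,90.1790 53.1276,95.5157 49.0899,101.5463 49.6724,108.6932.

Run 2: S673 ⇒ score layer `#0000ff`. The run returns to its start, so emit a `<polygon>` with points (Y-flipped): 15.1592,197.4484 29.0134,62.2465 44.8141,52.8771 43.2219,252.5157 62.1178,159.3561 93.8619,39.0023.

Run 3: S209 ⇒ engrave layer `#008000`. The run returns to its start, so emit a `<polygon>` with points (Y-flipped): 97.2155,152.2937 84.6911,77.6773 33.1712,153.1849 75.5453,76.0685.

Run 4: the run's S673 means `#0000ff` (score). The run is open, so emit a `<polyline>` with points (Y-flipped): 75.4206,87.7068 66.6743,99.5630 58.9242,109.7872 52.1702,118.3795 46.4125,125.3398 41.6509,130.6681 37.8855,134.3644 35.1163,136.4287 33.3433,136.8611.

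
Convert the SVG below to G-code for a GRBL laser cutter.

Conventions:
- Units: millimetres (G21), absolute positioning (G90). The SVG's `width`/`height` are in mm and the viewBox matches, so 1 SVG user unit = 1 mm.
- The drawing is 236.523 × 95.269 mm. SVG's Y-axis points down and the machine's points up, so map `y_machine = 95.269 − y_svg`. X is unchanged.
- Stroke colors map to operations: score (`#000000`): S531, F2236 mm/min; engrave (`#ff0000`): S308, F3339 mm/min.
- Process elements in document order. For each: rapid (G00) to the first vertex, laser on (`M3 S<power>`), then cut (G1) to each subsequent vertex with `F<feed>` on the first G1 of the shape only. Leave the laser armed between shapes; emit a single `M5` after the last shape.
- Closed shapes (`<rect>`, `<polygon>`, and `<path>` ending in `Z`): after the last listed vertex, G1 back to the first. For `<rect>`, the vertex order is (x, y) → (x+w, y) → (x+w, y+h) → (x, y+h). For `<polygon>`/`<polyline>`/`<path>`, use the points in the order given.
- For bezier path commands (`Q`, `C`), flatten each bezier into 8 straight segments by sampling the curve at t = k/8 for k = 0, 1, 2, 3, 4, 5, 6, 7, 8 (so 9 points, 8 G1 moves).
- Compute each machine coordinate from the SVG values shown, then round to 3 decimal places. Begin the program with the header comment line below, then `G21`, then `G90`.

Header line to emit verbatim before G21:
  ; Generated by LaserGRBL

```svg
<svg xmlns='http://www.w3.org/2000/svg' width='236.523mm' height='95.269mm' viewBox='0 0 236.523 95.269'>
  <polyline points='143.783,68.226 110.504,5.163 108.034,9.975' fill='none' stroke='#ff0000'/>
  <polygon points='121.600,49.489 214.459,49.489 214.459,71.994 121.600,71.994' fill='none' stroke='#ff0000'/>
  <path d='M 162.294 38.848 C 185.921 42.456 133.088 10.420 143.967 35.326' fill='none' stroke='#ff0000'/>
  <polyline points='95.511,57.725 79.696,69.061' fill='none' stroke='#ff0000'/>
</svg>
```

; Generated by LaserGRBL
G21
G90
G00 X143.783 Y27.043
M3 S308
G1 X110.504 Y90.106 F3339
G1 X108.034 Y85.294
G00 X121.600 Y45.780
M3 S308
G1 X214.459 Y45.780 F3339
G1 X214.459 Y23.275
G1 X121.600 Y23.275
G1 X121.600 Y45.780
G00 X162.294 Y56.421
M3 S308
G1 X167.844 Y56.558 F3339
G1 X167.868 Y58.952
G1 X164.010 Y62.517
G1 X157.911 Y66.169
G1 X151.215 Y68.822
G1 X145.564 Y69.393
G1 X142.600 Y66.794
G1 X143.967 Y59.943
G00 X95.511 Y37.544
M3 S308
G1 X79.696 Y26.208 F3339
M5

viewBox `0 0 236.523 95.269` with mm width/height → 1 unit = 1 mm. Flip: y_m = 95.269 − y_svg.

**Shape 1** — `<polyline>` open polyline, stroke `#ff0000` → engrave (S308, F3339). Machine vertices: (143.783,27.043) → (110.504,90.106) → (108.034,85.294). Open path.

**Shape 2** — `<polygon>` rectangle, stroke `#ff0000` → engrave (S308, F3339). Machine vertices: (121.600,45.780) → (214.459,45.780) → (214.459,23.275) → (121.600,23.275) → (121.600,45.780). Closed: final G1 returns to the first vertex.

**Shape 3** — `<path>` cubic bezier, stroke `#ff0000` → engrave (S308, F3339). Control points (SVG): P0=(162.294,38.848), P1=(185.921,42.456), P2=(133.088,10.420), P3=(143.967,35.326); sampled at t=k/8. Machine vertices: (162.294,56.421) → (167.844,56.558) → (167.868,58.952) → (164.010,62.517) → (157.911,66.169) → (151.215,68.822) → (145.564,69.393) → (142.600,66.794) → (143.967,59.943). Open path.

**Shape 4** — `<polyline>` line segment, stroke `#ff0000` → engrave (S308, F3339). Machine vertices: (95.511,37.544) → (79.696,26.208). Open path.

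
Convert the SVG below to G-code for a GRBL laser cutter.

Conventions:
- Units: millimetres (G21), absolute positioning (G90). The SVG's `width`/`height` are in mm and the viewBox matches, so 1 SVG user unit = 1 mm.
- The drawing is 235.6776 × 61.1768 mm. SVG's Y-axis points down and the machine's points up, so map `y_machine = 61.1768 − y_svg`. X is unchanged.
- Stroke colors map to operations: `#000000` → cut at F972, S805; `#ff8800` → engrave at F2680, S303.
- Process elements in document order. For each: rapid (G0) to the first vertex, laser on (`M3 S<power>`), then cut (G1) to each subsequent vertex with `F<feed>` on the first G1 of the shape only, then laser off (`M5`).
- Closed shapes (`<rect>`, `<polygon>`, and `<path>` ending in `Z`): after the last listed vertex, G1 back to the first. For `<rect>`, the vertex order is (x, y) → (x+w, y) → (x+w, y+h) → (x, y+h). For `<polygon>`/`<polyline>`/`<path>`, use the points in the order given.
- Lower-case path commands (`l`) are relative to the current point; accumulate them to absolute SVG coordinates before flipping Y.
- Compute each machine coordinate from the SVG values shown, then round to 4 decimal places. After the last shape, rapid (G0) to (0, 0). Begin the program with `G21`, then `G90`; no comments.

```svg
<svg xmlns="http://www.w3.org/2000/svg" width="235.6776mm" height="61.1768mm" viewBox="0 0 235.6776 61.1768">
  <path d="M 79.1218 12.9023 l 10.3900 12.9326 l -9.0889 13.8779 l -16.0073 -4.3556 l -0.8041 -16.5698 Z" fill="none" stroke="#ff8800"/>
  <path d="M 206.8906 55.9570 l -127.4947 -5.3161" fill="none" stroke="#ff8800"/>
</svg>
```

1 u = 1 mm; y_m = 61.1768 − y.

[1] `<path>` regular polygon, #ff8800→engrave S303 F2680: (79.1218,48.2745) → (89.5118,35.3419) → (80.4229,21.4640) → (64.4156,25.8196) → (63.6115,42.3894) → (79.1218,48.2745) (closed)

[2] `<path>` line segment, #ff8800→engrave S303 F2680: (206.8906,5.2198) → (79.3959,10.5359)

G21
G90
G0 X79.1218 Y48.2745
M3 S303
G1 X89.5118 Y35.3419 F2680
G1 X80.4229 Y21.4640
G1 X64.4156 Y25.8196
G1 X63.6115 Y42.3894
G1 X79.1218 Y48.2745
M5
G0 X206.8906 Y5.2198
M3 S303
G1 X79.3959 Y10.5359 F2680
M5
G0 X0.0000 Y0.0000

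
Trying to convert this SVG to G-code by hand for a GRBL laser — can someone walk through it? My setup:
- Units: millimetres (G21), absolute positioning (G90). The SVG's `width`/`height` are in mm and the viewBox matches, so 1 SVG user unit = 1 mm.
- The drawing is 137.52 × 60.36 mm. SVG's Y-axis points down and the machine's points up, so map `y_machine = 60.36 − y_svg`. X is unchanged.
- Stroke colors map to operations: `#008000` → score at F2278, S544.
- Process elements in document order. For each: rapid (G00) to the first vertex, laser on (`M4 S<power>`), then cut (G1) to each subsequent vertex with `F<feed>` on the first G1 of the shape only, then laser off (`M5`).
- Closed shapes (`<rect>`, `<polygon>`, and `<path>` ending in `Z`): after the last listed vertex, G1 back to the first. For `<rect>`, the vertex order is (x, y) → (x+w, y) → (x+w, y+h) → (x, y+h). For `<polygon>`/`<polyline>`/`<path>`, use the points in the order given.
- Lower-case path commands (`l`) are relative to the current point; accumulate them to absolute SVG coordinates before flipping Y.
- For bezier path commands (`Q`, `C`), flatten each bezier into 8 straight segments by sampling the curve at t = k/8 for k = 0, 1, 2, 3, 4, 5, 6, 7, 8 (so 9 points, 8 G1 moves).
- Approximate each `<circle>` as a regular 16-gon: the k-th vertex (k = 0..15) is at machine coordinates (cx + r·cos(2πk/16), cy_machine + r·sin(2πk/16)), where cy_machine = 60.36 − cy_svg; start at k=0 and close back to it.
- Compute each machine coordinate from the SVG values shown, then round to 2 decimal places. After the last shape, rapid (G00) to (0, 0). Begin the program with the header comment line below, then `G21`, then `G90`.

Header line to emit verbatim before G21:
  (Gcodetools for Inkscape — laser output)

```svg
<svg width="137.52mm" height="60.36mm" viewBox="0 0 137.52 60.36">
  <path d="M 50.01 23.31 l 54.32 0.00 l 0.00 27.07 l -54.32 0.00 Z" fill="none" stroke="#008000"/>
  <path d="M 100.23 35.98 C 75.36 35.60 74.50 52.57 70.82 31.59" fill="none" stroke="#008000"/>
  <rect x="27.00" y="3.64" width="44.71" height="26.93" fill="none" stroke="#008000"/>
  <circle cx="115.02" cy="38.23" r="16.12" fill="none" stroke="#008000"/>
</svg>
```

(Gcodetools for Inkscape — laser output)
G21
G90
G00 X50.01 Y37.05
M4 S544
G1 X104.33 Y37.05 F2278
G1 X104.33 Y9.98
G1 X50.01 Y9.98
G1 X50.01 Y37.05
M5
G00 X100.23 Y24.38
M4 S544
G1 X91.98 Y23.82 F2278
G1 X85.66 Y22.28
G1 X80.97 Y20.40
G1 X77.58 Y18.85
G1 X75.19 Y18.26
G1 X73.47 Y19.29
G1 X72.12 Y22.57
G1 X70.82 Y28.77
M5
G00 X27.00 Y56.72
M4 S544
G1 X71.71 Y56.72 F2278
G1 X71.71 Y29.79
G1 X27.00 Y29.79
G1 X27.00 Y56.72
M5
G00 X131.14 Y22.13
M4 S544
G1 X129.91 Y28.30 F2278
G1 X126.42 Y33.53
G1 X121.19 Y37.02
G1 X115.02 Y38.25
G1 X108.85 Y37.02
G1 X103.62 Y33.53
G1 X100.13 Y28.30
G1 X98.90 Y22.13
G1 X100.13 Y15.96
G1 X103.62 Y10.73
G1 X108.85 Y7.24
G1 X115.02 Y6.01
G1 X121.19 Y7.24
G1 X126.42 Y10.73
G1 X129.91 Y15.96
G1 X131.14 Y22.13
M5
G00 X0.00 Y0.00

1 u = 1 mm; y_m = 60.36 − y.

[1] `<path>` rectangle, #008000→score S544 F2278: (50.01,37.05) → (104.33,37.05) → (104.33,9.98) → (50.01,9.98) → (50.01,37.05) (closed)

[2] `<path>` cubic bezier, #008000→score S544 F2278: (100.23,24.38) → (91.98,23.82) → (85.66,22.28) → (80.97,20.40) → (77.58,18.85) → (75.19,18.26) → (73.47,19.29) → (72.12,22.57) → (70.82,28.77)

[3] `<rect>` rectangle, #008000→score S544 F2278: (27.00,56.72) → (71.71,56.72) → (71.71,29.79) → (27.00,29.79) → (27.00,56.72) (closed)

[4] `<circle>` circle, #008000→score S544 F2278: (131.14,22.13) → (129.91,28.30) → (126.42,33.53) → (121.19,37.02) → (115.02,38.25) → (108.85,37.02) → (103.62,33.53) → (100.13,28.30) → (98.90,22.13) → (100.13,15.96) → (103.62,10.73) → (108.85,7.24) → (115.02,6.01) → (121.19,7.24) → (126.42,10.73) → (129.91,15.96) → (131.14,22.13) (closed)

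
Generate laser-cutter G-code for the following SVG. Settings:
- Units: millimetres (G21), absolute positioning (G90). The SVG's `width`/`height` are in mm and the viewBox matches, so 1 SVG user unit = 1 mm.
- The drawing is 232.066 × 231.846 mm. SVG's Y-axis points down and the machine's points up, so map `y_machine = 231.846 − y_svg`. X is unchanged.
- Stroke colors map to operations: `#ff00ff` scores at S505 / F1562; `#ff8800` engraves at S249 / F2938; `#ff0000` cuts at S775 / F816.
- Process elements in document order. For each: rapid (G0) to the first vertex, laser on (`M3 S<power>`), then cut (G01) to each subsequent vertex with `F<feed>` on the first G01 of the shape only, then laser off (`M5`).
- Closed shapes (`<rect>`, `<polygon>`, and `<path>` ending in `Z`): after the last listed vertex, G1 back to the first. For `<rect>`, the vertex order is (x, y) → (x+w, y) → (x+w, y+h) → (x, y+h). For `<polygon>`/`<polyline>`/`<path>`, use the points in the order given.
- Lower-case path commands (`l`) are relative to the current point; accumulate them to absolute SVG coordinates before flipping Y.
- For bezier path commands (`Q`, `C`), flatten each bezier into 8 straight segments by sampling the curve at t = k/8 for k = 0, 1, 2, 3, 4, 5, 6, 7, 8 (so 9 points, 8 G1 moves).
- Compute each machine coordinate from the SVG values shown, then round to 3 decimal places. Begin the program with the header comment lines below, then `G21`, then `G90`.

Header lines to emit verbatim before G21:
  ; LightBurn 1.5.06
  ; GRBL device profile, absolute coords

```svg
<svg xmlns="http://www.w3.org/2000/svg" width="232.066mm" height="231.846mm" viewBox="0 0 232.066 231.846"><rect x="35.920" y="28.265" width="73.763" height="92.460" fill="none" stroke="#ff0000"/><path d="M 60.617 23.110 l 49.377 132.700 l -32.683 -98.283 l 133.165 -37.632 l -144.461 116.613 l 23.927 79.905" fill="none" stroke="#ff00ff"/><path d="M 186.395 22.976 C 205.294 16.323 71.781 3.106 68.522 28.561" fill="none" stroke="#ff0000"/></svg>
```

; LightBurn 1.5.06
; GRBL device profile, absolute coords
G21
G90
G0 X35.920 Y203.581
M3 S775
G01 X109.683 Y203.581 F816
G01 X109.683 Y111.121
G01 X35.920 Y111.121
G01 X35.920 Y203.581
M5
G0 X60.617 Y208.736
M3 S505
G01 X109.994 Y76.036 F1562
G01 X77.311 Y174.319
G01 X210.476 Y211.951
G01 X66.015 Y95.338
G01 X89.942 Y15.433
M5
G0 X186.395 Y208.870
M3 S775
G01 X186.890 Y211.584 F816
G01 X176.409 Y214.384
G01 X158.264 Y216.738
G01 X135.768 Y218.118
G01 X112.233 Y217.993
G01 X90.972 Y215.832
G01 X75.298 Y211.106
G01 X68.522 Y203.285
M5

viewBox `0 0 232.066 231.846` with mm width/height → 1 unit = 1 mm. Flip: y_m = 231.846 − y_svg.

**Shape 1** — `<rect>` rectangle, stroke `#ff0000` → cut (S775, F816). Machine vertices: (35.920,203.581) → (109.683,203.581) → (109.683,111.121) → (35.920,111.121) → (35.920,203.581). Closed: final G1 returns to the first vertex.

**Shape 2** — `<path>` open polyline, stroke `#ff00ff` → score (S505, F1562). Machine vertices: (60.617,208.736) → (109.994,76.036) → (77.311,174.319) → (210.476,211.951) → (66.015,95.338) → (89.942,15.433). Open path.

**Shape 3** — `<path>` cubic bezier, stroke `#ff0000` → cut (S775, F816). Control points (SVG): P0=(186.395,22.976), P1=(205.294,16.323), P2=(71.781,3.106), P3=(68.522,28.561); sampled at t=k/8. Machine vertices: (186.395,208.870) → (186.890,211.584) → (176.409,214.384) → (158.264,216.738) → (135.768,218.118) → (112.233,217.993) → (90.972,215.832) → (75.298,211.106) → (68.522,203.285). Open path.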